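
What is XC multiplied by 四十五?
Convert XC (Roman numeral) → 90 (decimal)
Convert 四十五 (Chinese numeral) → 4×10 + 5 = 45 (decimal)
Compute 90 × 45 = 4050
4050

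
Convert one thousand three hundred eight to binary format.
Convert one thousand three hundred eight (English words) → 1×1000 + 3×100 + 8 = 1308 (decimal)
Convert 1308 (decimal) → 1308 = 1024 + 256 + 16 + 8 + 4 → 0b10100011100 (binary)
0b10100011100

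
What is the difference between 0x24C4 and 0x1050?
Convert 0x24C4 (hexadecimal) → 2×4096 + 4×256 + 12×16 + 4 = 9412 (decimal)
Convert 0x1050 (hexadecimal) → 1×4096 + 5×16 = 4176 (decimal)
Difference: |9412 - 4176| = 5236
5236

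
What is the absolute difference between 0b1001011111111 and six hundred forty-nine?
Convert 0b1001011111111 (binary) → 4096 + 512 + 128 + 64 + 32 + 16 + 8 + 4 + 2 + 1 = 4863 (decimal)
Convert six hundred forty-nine (English words) → 6×100 + 49 = 649 (decimal)
Compute |4863 - 649| = 4214
4214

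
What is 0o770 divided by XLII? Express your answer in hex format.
Convert 0o770 (octal) → 7×64 + 7×8 = 504 (decimal)
Convert XLII (Roman numeral) → 40 + 1 + 1 = 42 (decimal)
Compute 504 ÷ 42 = 12
Convert 12 (decimal) → 0xC (hexadecimal)
0xC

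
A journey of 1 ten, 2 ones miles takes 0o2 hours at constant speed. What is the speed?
Convert 1 ten, 2 ones (place-value notation) → 1×10 + 2 = 12 (decimal)
Convert 0o2 (octal) → 2 (decimal)
Compute 12 ÷ 2 = 6
6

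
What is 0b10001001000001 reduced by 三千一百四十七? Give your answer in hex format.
Convert 0b10001001000001 (binary) → 8192 + 512 + 64 + 1 = 8769 (decimal)
Convert 三千一百四十七 (Chinese numeral) → 3×1000 + 1×100 + 4×10 + 7 = 3147 (decimal)
Compute 8769 - 3147 = 5622
Convert 5622 (decimal) → 5622 = 1×4096 + 5×256 + 15×16 + 6 → 0x15F6 (hexadecimal)
0x15F6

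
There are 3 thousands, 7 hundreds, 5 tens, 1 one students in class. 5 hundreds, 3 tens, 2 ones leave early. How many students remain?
Convert 3 thousands, 7 hundreds, 5 tens, 1 one (place-value notation) → 3×1000 + 7×100 + 5×10 + 1 = 3751 (decimal)
Convert 5 hundreds, 3 tens, 2 ones (place-value notation) → 5×100 + 3×10 + 2 = 532 (decimal)
Compute 3751 - 532 = 3219
3219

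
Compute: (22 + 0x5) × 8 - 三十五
Convert 0x5 (hexadecimal) → 5 (decimal)
Convert 三十五 (Chinese numeral) → 3×10 + 5 = 35 (decimal)
Expression in decimal: (22 + 5) × 8 - 35
Parentheses first: 22 + 5 = 27
Multiply: 27 × 8 = 216
Subtract: 216 - 35 = 181
181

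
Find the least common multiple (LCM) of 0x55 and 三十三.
Convert 0x55 (hexadecimal) → 5×16 + 5 = 85 (decimal)
Convert 三十三 (Chinese numeral) → 3×10 + 3 = 33 (decimal)
Compute lcm(85, 33) = 2805
2805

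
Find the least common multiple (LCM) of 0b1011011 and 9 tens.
Convert 0b1011011 (binary) → 64 + 16 + 8 + 2 + 1 = 91 (decimal)
Convert 9 tens (place-value notation) → 9×10 = 90 (decimal)
Compute lcm(91, 90) = 8190
8190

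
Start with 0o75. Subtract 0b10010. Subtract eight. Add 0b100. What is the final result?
Convert 0o75 (octal) → 7×8 + 5 = 61 (decimal)
Start: 61
Convert 0b10010 (binary) → 16 + 2 = 18 (decimal)
61 - 18 = 43
Convert eight (English words) → 8 (decimal)
43 - 8 = 35
Convert 0b100 (binary) → 4 (decimal)
35 + 4 = 39
39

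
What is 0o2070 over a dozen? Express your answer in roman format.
Convert 0o2070 (octal) → 2×512 + 7×8 = 1080 (decimal)
Convert a dozen (colloquial) → 12 (decimal)
Compute 1080 ÷ 12 = 90
Convert 90 (decimal) → XC (Roman numeral)
XC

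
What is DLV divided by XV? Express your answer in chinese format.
Convert DLV (Roman numeral) → 500 + 50 + 5 = 555 (decimal)
Convert XV (Roman numeral) → 10 + 5 = 15 (decimal)
Compute 555 ÷ 15 = 37
Convert 37 (decimal) → 37 = 3×10 + 7 → 三十七 (Chinese numeral)
三十七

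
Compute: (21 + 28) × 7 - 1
Parentheses first: 21 + 28 = 49
Multiply: 49 × 7 = 343
Subtract: 343 - 1 = 342
342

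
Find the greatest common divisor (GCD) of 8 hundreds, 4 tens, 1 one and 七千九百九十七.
Convert 8 hundreds, 4 tens, 1 one (place-value notation) → 8×100 + 4×10 + 1 = 841 (decimal)
Convert 七千九百九十七 (Chinese numeral) → 7×1000 + 9×100 + 9×10 + 7 = 7997 (decimal)
Compute gcd(841, 7997) = 1
1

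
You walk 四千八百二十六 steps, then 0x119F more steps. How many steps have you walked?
Convert 四千八百二十六 (Chinese numeral) → 4×1000 + 8×100 + 2×10 + 6 = 4826 (decimal)
Convert 0x119F (hexadecimal) → 1×4096 + 1×256 + 9×16 + 15 = 4511 (decimal)
Compute 4826 + 4511 = 9337
9337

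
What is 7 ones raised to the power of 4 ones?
Convert 7 ones (place-value notation) → 7 (decimal)
Convert 4 ones (place-value notation) → 4 (decimal)
Compute 7 ^ 4 = 2401
2401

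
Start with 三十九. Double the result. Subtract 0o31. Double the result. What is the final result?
Convert 三十九 (Chinese numeral) → 3×10 + 9 = 39 (decimal)
Start: 39
39 × 2 = 78
Convert 0o31 (octal) → 3×8 + 1 = 25 (decimal)
78 - 25 = 53
53 × 2 = 106
106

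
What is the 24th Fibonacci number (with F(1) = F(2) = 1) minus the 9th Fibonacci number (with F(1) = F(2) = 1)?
The 24th Fibonacci number (with F(1) = F(2) = 1) = 46368
Convert the 9th Fibonacci number (with F(1) = F(2) = 1) (Fibonacci index) → 1, 1, 2, 3, 5, 8, 13, 21, 34 → 34 (decimal)
Compute 46368 - 34 = 46334
46334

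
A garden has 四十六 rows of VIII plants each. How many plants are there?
Convert VIII (Roman numeral) → 5 + 1 + 1 + 1 = 8 (decimal)
Convert 四十六 (Chinese numeral) → 4×10 + 6 = 46 (decimal)
Compute 8 × 46 = 368
368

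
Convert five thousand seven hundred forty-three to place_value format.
Convert five thousand seven hundred forty-three (English words) → 5×1000 + 7×100 + 43 = 5743 (decimal)
Convert 5743 (decimal) → 5743 = 5×1000 + 7×100 + 4×10 + 3 → 5 thousands, 7 hundreds, 4 tens, 3 ones (place-value notation)
5 thousands, 7 hundreds, 4 tens, 3 ones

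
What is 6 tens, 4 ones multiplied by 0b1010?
Convert 6 tens, 4 ones (place-value notation) → 6×10 + 4 = 64 (decimal)
Convert 0b1010 (binary) → 8 + 2 = 10 (decimal)
Compute 64 × 10 = 640
640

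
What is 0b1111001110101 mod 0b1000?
Convert 0b1111001110101 (binary) → 4096 + 2048 + 1024 + 512 + 64 + 32 + 16 + 4 + 1 = 7797 (decimal)
Convert 0b1000 (binary) → 8 (decimal)
Compute 7797 mod 8 = 5
5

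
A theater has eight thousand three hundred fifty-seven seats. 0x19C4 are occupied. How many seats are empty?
Convert eight thousand three hundred fifty-seven (English words) → 8×1000 + 3×100 + 57 = 8357 (decimal)
Convert 0x19C4 (hexadecimal) → 1×4096 + 9×256 + 12×16 + 4 = 6596 (decimal)
Compute 8357 - 6596 = 1761
1761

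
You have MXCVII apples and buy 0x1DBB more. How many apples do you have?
Convert MXCVII (Roman numeral) → 1000 + 90 + 5 + 1 + 1 = 1097 (decimal)
Convert 0x1DBB (hexadecimal) → 1×4096 + 13×256 + 11×16 + 11 = 7611 (decimal)
Compute 1097 + 7611 = 8708
8708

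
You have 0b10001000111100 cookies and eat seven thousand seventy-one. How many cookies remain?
Convert 0b10001000111100 (binary) → 8192 + 512 + 32 + 16 + 8 + 4 = 8764 (decimal)
Convert seven thousand seventy-one (English words) → 7×1000 + 71 = 7071 (decimal)
Compute 8764 - 7071 = 1693
1693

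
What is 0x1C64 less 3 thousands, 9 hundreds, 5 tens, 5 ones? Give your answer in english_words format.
Convert 0x1C64 (hexadecimal) → 1×4096 + 12×256 + 6×16 + 4 = 7268 (decimal)
Convert 3 thousands, 9 hundreds, 5 tens, 5 ones (place-value notation) → 3×1000 + 9×100 + 5×10 + 5 = 3955 (decimal)
Compute 7268 - 3955 = 3313
Convert 3313 (decimal) → 3313 = 3×1000 + 3×100 + 13 → three thousand three hundred thirteen (English words)
three thousand three hundred thirteen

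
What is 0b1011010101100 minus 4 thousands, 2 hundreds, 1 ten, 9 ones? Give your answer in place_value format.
Convert 0b1011010101100 (binary) → 4096 + 1024 + 512 + 128 + 32 + 8 + 4 = 5804 (decimal)
Convert 4 thousands, 2 hundreds, 1 ten, 9 ones (place-value notation) → 4×1000 + 2×100 + 1×10 + 9 = 4219 (decimal)
Compute 5804 - 4219 = 1585
Convert 1585 (decimal) → 1585 = 1×1000 + 5×100 + 8×10 + 5 → 1 thousand, 5 hundreds, 8 tens, 5 ones (place-value notation)
1 thousand, 5 hundreds, 8 tens, 5 ones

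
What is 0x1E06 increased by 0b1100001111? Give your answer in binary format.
Convert 0x1E06 (hexadecimal) → 1×4096 + 14×256 + 6 = 7686 (decimal)
Convert 0b1100001111 (binary) → 512 + 256 + 8 + 4 + 2 + 1 = 783 (decimal)
Compute 7686 + 783 = 8469
Convert 8469 (decimal) → 8469 = 8192 + 256 + 16 + 4 + 1 → 0b10000100010101 (binary)
0b10000100010101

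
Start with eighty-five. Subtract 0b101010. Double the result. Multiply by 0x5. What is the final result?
Convert eighty-five (English words) → 85 (decimal)
Start: 85
Convert 0b101010 (binary) → 32 + 8 + 2 = 42 (decimal)
85 - 42 = 43
43 × 2 = 86
Convert 0x5 (hexadecimal) → 5 (decimal)
86 × 5 = 430
430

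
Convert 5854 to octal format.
Convert 5854 (decimal) → 5854 = 1×4096 + 3×512 + 3×64 + 3×8 + 6 → 0o13336 (octal)
0o13336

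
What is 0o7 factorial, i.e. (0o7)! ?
Convert 0o7 (octal) → 7 (decimal)
Compute 7! = 5040
5040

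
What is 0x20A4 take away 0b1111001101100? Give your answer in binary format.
Convert 0x20A4 (hexadecimal) → 2×4096 + 10×16 + 4 = 8356 (decimal)
Convert 0b1111001101100 (binary) → 4096 + 2048 + 1024 + 512 + 64 + 32 + 8 + 4 = 7788 (decimal)
Compute 8356 - 7788 = 568
Convert 568 (decimal) → 568 = 512 + 32 + 16 + 8 → 0b1000111000 (binary)
0b1000111000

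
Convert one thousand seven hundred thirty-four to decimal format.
Convert one thousand seven hundred thirty-four (English words) → 1×1000 + 7×100 + 34 = 1734 (decimal)
1734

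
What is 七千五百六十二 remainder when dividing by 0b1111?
Convert 七千五百六十二 (Chinese numeral) → 7×1000 + 5×100 + 6×10 + 2 = 7562 (decimal)
Convert 0b1111 (binary) → 8 + 4 + 2 + 1 = 15 (decimal)
Compute 7562 mod 15 = 2
2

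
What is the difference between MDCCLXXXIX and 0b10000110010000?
Convert MDCCLXXXIX (Roman numeral) → 1000 + 500 + 100 + 100 + 50 + 10 + 10 + 10 + 9 = 1789 (decimal)
Convert 0b10000110010000 (binary) → 8192 + 256 + 128 + 16 = 8592 (decimal)
Difference: |1789 - 8592| = 6803
6803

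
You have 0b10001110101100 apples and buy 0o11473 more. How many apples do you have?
Convert 0b10001110101100 (binary) → 8192 + 512 + 256 + 128 + 32 + 8 + 4 = 9132 (decimal)
Convert 0o11473 (octal) → 1×4096 + 1×512 + 4×64 + 7×8 + 3 = 4923 (decimal)
Compute 9132 + 4923 = 14055
14055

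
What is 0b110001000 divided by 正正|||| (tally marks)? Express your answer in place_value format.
Convert 0b110001000 (binary) → 256 + 128 + 8 = 392 (decimal)
Convert 正正|||| (tally marks) → 5 + 5 + 4 = 14 (decimal)
Compute 392 ÷ 14 = 28
Convert 28 (decimal) → 28 = 2×10 + 8 → 2 tens, 8 ones (place-value notation)
2 tens, 8 ones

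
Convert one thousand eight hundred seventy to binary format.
Convert one thousand eight hundred seventy (English words) → 1×1000 + 8×100 + 70 = 1870 (decimal)
Convert 1870 (decimal) → 1870 = 1024 + 512 + 256 + 64 + 8 + 4 + 2 → 0b11101001110 (binary)
0b11101001110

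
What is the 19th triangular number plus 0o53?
The 19th triangular number = 19×20/2 = 190
Convert 0o53 (octal) → 5×8 + 3 = 43 (decimal)
Compute 190 + 43 = 233
233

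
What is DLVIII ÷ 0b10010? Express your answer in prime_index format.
Convert DLVIII (Roman numeral) → 500 + 50 + 5 + 1 + 1 + 1 = 558 (decimal)
Convert 0b10010 (binary) → 16 + 2 = 18 (decimal)
Compute 558 ÷ 18 = 31
Convert 31 (decimal) → the 11th prime (prime index)
the 11th prime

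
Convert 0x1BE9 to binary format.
Convert 0x1BE9 (hexadecimal) → 1×4096 + 11×256 + 14×16 + 9 = 7145 (decimal)
Convert 7145 (decimal) → 7145 = 4096 + 2048 + 512 + 256 + 128 + 64 + 32 + 8 + 1 → 0b1101111101001 (binary)
0b1101111101001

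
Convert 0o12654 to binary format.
Convert 0o12654 (octal) → 1×4096 + 2×512 + 6×64 + 5×8 + 4 = 5548 (decimal)
Convert 5548 (decimal) → 5548 = 4096 + 1024 + 256 + 128 + 32 + 8 + 4 → 0b1010110101100 (binary)
0b1010110101100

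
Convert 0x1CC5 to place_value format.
Convert 0x1CC5 (hexadecimal) → 1×4096 + 12×256 + 12×16 + 5 = 7365 (decimal)
Convert 7365 (decimal) → 7365 = 7×1000 + 3×100 + 6×10 + 5 → 7 thousands, 3 hundreds, 6 tens, 5 ones (place-value notation)
7 thousands, 3 hundreds, 6 tens, 5 ones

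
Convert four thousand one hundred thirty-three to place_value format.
Convert four thousand one hundred thirty-three (English words) → 4×1000 + 1×100 + 33 = 4133 (decimal)
Convert 4133 (decimal) → 4133 = 4×1000 + 1×100 + 3×10 + 3 → 4 thousands, 1 hundred, 3 tens, 3 ones (place-value notation)
4 thousands, 1 hundred, 3 tens, 3 ones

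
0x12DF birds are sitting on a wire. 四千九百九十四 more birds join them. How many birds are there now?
Convert 0x12DF (hexadecimal) → 1×4096 + 2×256 + 13×16 + 15 = 4831 (decimal)
Convert 四千九百九十四 (Chinese numeral) → 4×1000 + 9×100 + 9×10 + 4 = 4994 (decimal)
Compute 4831 + 4994 = 9825
9825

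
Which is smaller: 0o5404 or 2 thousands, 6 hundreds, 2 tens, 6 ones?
Convert 0o5404 (octal) → 5×512 + 4×64 + 4 = 2820 (decimal)
Convert 2 thousands, 6 hundreds, 2 tens, 6 ones (place-value notation) → 2×1000 + 6×100 + 2×10 + 6 = 2626 (decimal)
Compare 2820 vs 2626: smaller = 2626
2626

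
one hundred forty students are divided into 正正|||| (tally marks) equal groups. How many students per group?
Convert one hundred forty (English words) → 1×100 + 40 = 140 (decimal)
Convert 正正|||| (tally marks) → 5 + 5 + 4 = 14 (decimal)
Compute 140 ÷ 14 = 10
10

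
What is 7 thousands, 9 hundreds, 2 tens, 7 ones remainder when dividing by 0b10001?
Convert 7 thousands, 9 hundreds, 2 tens, 7 ones (place-value notation) → 7×1000 + 9×100 + 2×10 + 7 = 7927 (decimal)
Convert 0b10001 (binary) → 16 + 1 = 17 (decimal)
Compute 7927 mod 17 = 5
5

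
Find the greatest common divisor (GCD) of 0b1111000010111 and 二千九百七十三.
Convert 0b1111000010111 (binary) → 4096 + 2048 + 1024 + 512 + 16 + 4 + 2 + 1 = 7703 (decimal)
Convert 二千九百七十三 (Chinese numeral) → 2×1000 + 9×100 + 7×10 + 3 = 2973 (decimal)
Compute gcd(7703, 2973) = 1
1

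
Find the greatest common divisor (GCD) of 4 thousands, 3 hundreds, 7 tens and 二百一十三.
Convert 4 thousands, 3 hundreds, 7 tens (place-value notation) → 4×1000 + 3×100 + 7×10 = 4370 (decimal)
Convert 二百一十三 (Chinese numeral) → 2×100 + 1×10 + 3 = 213 (decimal)
Compute gcd(4370, 213) = 1
1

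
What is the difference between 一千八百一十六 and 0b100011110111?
Convert 一千八百一十六 (Chinese numeral) → 1×1000 + 8×100 + 1×10 + 6 = 1816 (decimal)
Convert 0b100011110111 (binary) → 2048 + 128 + 64 + 32 + 16 + 4 + 2 + 1 = 2295 (decimal)
Difference: |1816 - 2295| = 479
479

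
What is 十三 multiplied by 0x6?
Convert 十三 (Chinese numeral) → 1×10 + 3 = 13 (decimal)
Convert 0x6 (hexadecimal) → 6 (decimal)
Compute 13 × 6 = 78
78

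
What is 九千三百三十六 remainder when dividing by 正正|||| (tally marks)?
Convert 九千三百三十六 (Chinese numeral) → 9×1000 + 3×100 + 3×10 + 6 = 9336 (decimal)
Convert 正正|||| (tally marks) → 5 + 5 + 4 = 14 (decimal)
Compute 9336 mod 14 = 12
12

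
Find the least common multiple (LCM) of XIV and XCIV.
Convert XIV (Roman numeral) → 10 + 4 = 14 (decimal)
Convert XCIV (Roman numeral) → 90 + 4 = 94 (decimal)
Compute lcm(14, 94) = 658
658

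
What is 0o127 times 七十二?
Convert 0o127 (octal) → 1×64 + 2×8 + 7 = 87 (decimal)
Convert 七十二 (Chinese numeral) → 7×10 + 2 = 72 (decimal)
Compute 87 × 72 = 6264
6264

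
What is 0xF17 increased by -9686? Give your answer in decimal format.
Convert 0xF17 (hexadecimal) → 15×256 + 1×16 + 7 = 3863 (decimal)
Compute 3863 + -9686 = -5823
-5823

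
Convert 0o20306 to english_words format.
Convert 0o20306 (octal) → 2×4096 + 3×64 + 6 = 8390 (decimal)
Convert 8390 (decimal) → 8390 = 8×1000 + 3×100 + 90 → eight thousand three hundred ninety (English words)
eight thousand three hundred ninety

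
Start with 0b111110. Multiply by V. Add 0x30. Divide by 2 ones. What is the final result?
Convert 0b111110 (binary) → 32 + 16 + 8 + 4 + 2 = 62 (decimal)
Start: 62
Convert V (Roman numeral) → 5 (decimal)
62 × 5 = 310
Convert 0x30 (hexadecimal) → 3×16 = 48 (decimal)
310 + 48 = 358
Convert 2 ones (place-value notation) → 2 (decimal)
358 ÷ 2 = 179
179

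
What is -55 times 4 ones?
Convert 4 ones (place-value notation) → 4 (decimal)
Compute -55 × 4 = -220
-220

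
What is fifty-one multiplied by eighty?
Convert fifty-one (English words) → 51 (decimal)
Convert eighty (English words) → 80 (decimal)
Compute 51 × 80 = 4080
4080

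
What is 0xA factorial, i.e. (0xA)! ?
Convert 0xA (hexadecimal) → 10 (decimal)
Compute 10! = 3628800
3628800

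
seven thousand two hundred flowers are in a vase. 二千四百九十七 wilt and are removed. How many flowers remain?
Convert seven thousand two hundred (English words) → 7×1000 + 2×100 = 7200 (decimal)
Convert 二千四百九十七 (Chinese numeral) → 2×1000 + 4×100 + 9×10 + 7 = 2497 (decimal)
Compute 7200 - 2497 = 4703
4703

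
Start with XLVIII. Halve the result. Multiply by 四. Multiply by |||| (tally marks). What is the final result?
Convert XLVIII (Roman numeral) → 40 + 5 + 1 + 1 + 1 = 48 (decimal)
Start: 48
48 ÷ 2 = 24
Convert 四 (Chinese numeral) → 4 (decimal)
24 × 4 = 96
Convert |||| (tally marks) → 4 (decimal)
96 × 4 = 384
384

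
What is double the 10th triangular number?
The 10th triangular number = 10×11/2 = 55
Compute 55 × 2 = 110
110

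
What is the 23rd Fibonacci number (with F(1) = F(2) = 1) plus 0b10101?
The 23rd Fibonacci number (with F(1) = F(2) = 1) = 28657
Convert 0b10101 (binary) → 16 + 4 + 1 = 21 (decimal)
Compute 28657 + 21 = 28678
28678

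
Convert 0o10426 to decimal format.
Convert 0o10426 (octal) → 1×4096 + 4×64 + 2×8 + 6 = 4374 (decimal)
4374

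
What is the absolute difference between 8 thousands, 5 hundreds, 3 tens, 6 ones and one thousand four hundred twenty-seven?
Convert 8 thousands, 5 hundreds, 3 tens, 6 ones (place-value notation) → 8×1000 + 5×100 + 3×10 + 6 = 8536 (decimal)
Convert one thousand four hundred twenty-seven (English words) → 1×1000 + 4×100 + 27 = 1427 (decimal)
Compute |8536 - 1427| = 7109
7109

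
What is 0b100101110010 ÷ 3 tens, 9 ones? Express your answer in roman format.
Convert 0b100101110010 (binary) → 2048 + 256 + 64 + 32 + 16 + 2 = 2418 (decimal)
Convert 3 tens, 9 ones (place-value notation) → 3×10 + 9 = 39 (decimal)
Compute 2418 ÷ 39 = 62
Convert 62 (decimal) → 62 = 50 + 10 + 1 + 1 → LXII (Roman numeral)
LXII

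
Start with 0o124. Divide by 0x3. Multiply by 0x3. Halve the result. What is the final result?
Convert 0o124 (octal) → 1×64 + 2×8 + 4 = 84 (decimal)
Start: 84
Convert 0x3 (hexadecimal) → 3 (decimal)
84 ÷ 3 = 28
Convert 0x3 (hexadecimal) → 3 (decimal)
28 × 3 = 84
84 ÷ 2 = 42
42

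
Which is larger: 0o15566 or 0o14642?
Convert 0o15566 (octal) → 1×4096 + 5×512 + 5×64 + 6×8 + 6 = 7030 (decimal)
Convert 0o14642 (octal) → 1×4096 + 4×512 + 6×64 + 4×8 + 2 = 6562 (decimal)
Compare 7030 vs 6562: larger = 7030
7030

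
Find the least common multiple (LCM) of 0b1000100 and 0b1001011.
Convert 0b1000100 (binary) → 64 + 4 = 68 (decimal)
Convert 0b1001011 (binary) → 64 + 8 + 2 + 1 = 75 (decimal)
Compute lcm(68, 75) = 5100
5100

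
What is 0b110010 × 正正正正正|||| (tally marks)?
Convert 0b110010 (binary) → 32 + 16 + 2 = 50 (decimal)
Convert 正正正正正|||| (tally marks) → 5 + 5 + 5 + 5 + 5 + 4 = 29 (decimal)
Compute 50 × 29 = 1450
1450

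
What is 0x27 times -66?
Convert 0x27 (hexadecimal) → 2×16 + 7 = 39 (decimal)
Compute 39 × -66 = -2574
-2574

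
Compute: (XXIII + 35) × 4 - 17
Convert XXIII (Roman numeral) → 10 + 10 + 1 + 1 + 1 = 23 (decimal)
Expression in decimal: (23 + 35) × 4 - 17
Parentheses first: 23 + 35 = 58
Multiply: 58 × 4 = 232
Subtract: 232 - 17 = 215
215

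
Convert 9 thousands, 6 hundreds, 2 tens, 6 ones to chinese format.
Convert 9 thousands, 6 hundreds, 2 tens, 6 ones (place-value notation) → 9×1000 + 6×100 + 2×10 + 6 = 9626 (decimal)
Convert 9626 (decimal) → 9626 = 9×1000 + 6×100 + 2×10 + 6 → 九千六百二十六 (Chinese numeral)
九千六百二十六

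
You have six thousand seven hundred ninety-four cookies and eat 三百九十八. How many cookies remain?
Convert six thousand seven hundred ninety-four (English words) → 6×1000 + 7×100 + 94 = 6794 (decimal)
Convert 三百九十八 (Chinese numeral) → 3×100 + 9×10 + 8 = 398 (decimal)
Compute 6794 - 398 = 6396
6396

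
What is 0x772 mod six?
Convert 0x772 (hexadecimal) → 7×256 + 7×16 + 2 = 1906 (decimal)
Convert six (English words) → 6 (decimal)
Compute 1906 mod 6 = 4
4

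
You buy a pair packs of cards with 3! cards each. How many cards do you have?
Convert 3! (factorial) → 6 (decimal)
Convert a pair (colloquial) → 2 (decimal)
Compute 6 × 2 = 12
12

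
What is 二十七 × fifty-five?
Convert 二十七 (Chinese numeral) → 2×10 + 7 = 27 (decimal)
Convert fifty-five (English words) → 55 (decimal)
Compute 27 × 55 = 1485
1485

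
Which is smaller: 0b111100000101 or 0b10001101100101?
Convert 0b111100000101 (binary) → 2048 + 1024 + 512 + 256 + 4 + 1 = 3845 (decimal)
Convert 0b10001101100101 (binary) → 8192 + 512 + 256 + 64 + 32 + 4 + 1 = 9061 (decimal)
Compare 3845 vs 9061: smaller = 3845
3845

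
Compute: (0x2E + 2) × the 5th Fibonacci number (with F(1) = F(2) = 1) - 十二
Convert 0x2E (hexadecimal) → 2×16 + 14 = 46 (decimal)
Convert the 5th Fibonacci number (with F(1) = F(2) = 1) (Fibonacci index) → 1, 1, 2, 3, 5 → 5 (decimal)
Convert 十二 (Chinese numeral) → 1×10 + 2 = 12 (decimal)
Expression in decimal: (46 + 2) × 5 - 12
Parentheses first: 46 + 2 = 48
Multiply: 48 × 5 = 240
Subtract: 240 - 12 = 228
228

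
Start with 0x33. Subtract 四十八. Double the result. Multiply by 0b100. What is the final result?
Convert 0x33 (hexadecimal) → 3×16 + 3 = 51 (decimal)
Start: 51
Convert 四十八 (Chinese numeral) → 4×10 + 8 = 48 (decimal)
51 - 48 = 3
3 × 2 = 6
Convert 0b100 (binary) → 4 (decimal)
6 × 4 = 24
24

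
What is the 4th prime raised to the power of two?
Convert the 4th prime (prime index) → 7 (decimal)
Convert two (English words) → 2 (decimal)
Compute 7 ^ 2 = 49
49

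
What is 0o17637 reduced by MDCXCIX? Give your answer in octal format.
Convert 0o17637 (octal) → 1×4096 + 7×512 + 6×64 + 3×8 + 7 = 8095 (decimal)
Convert MDCXCIX (Roman numeral) → 1000 + 500 + 100 + 90 + 9 = 1699 (decimal)
Compute 8095 - 1699 = 6396
Convert 6396 (decimal) → 6396 = 1×4096 + 4×512 + 3×64 + 7×8 + 4 → 0o14374 (octal)
0o14374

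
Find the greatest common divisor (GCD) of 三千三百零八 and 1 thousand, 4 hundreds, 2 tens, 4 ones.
Convert 三千三百零八 (Chinese numeral) → 3×1000 + 3×100 + 8 = 3308 (decimal)
Convert 1 thousand, 4 hundreds, 2 tens, 4 ones (place-value notation) → 1×1000 + 4×100 + 2×10 + 4 = 1424 (decimal)
Compute gcd(3308, 1424) = 4
4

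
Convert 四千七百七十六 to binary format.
Convert 四千七百七十六 (Chinese numeral) → 4×1000 + 7×100 + 7×10 + 6 = 4776 (decimal)
Convert 4776 (decimal) → 4776 = 4096 + 512 + 128 + 32 + 8 → 0b1001010101000 (binary)
0b1001010101000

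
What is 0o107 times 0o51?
Convert 0o107 (octal) → 1×64 + 7 = 71 (decimal)
Convert 0o51 (octal) → 5×8 + 1 = 41 (decimal)
Compute 71 × 41 = 2911
2911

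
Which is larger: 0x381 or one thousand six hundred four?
Convert 0x381 (hexadecimal) → 3×256 + 8×16 + 1 = 897 (decimal)
Convert one thousand six hundred four (English words) → 1×1000 + 6×100 + 4 = 1604 (decimal)
Compare 897 vs 1604: larger = 1604
1604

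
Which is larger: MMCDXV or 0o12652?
Convert MMCDXV (Roman numeral) → 1000 + 1000 + 400 + 10 + 5 = 2415 (decimal)
Convert 0o12652 (octal) → 1×4096 + 2×512 + 6×64 + 5×8 + 2 = 5546 (decimal)
Compare 2415 vs 5546: larger = 5546
5546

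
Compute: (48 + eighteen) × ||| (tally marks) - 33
Convert eighteen (English words) → 18 (decimal)
Convert ||| (tally marks) → 3 (decimal)
Expression in decimal: (48 + 18) × 3 - 33
Parentheses first: 48 + 18 = 66
Multiply: 66 × 3 = 198
Subtract: 198 - 33 = 165
165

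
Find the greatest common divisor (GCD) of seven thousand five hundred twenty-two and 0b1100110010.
Convert seven thousand five hundred twenty-two (English words) → 7×1000 + 5×100 + 22 = 7522 (decimal)
Convert 0b1100110010 (binary) → 512 + 256 + 32 + 16 + 2 = 818 (decimal)
Compute gcd(7522, 818) = 2
2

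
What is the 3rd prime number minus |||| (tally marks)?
The 3rd prime number = 5
Convert |||| (tally marks) → 4 (decimal)
Compute 5 - 4 = 1
1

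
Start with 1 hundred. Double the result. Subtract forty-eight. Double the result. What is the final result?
Convert 1 hundred (place-value notation) → 1×100 = 100 (decimal)
Start: 100
100 × 2 = 200
Convert forty-eight (English words) → 48 (decimal)
200 - 48 = 152
152 × 2 = 304
304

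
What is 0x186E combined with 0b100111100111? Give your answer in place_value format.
Convert 0x186E (hexadecimal) → 1×4096 + 8×256 + 6×16 + 14 = 6254 (decimal)
Convert 0b100111100111 (binary) → 2048 + 256 + 128 + 64 + 32 + 4 + 2 + 1 = 2535 (decimal)
Compute 6254 + 2535 = 8789
Convert 8789 (decimal) → 8789 = 8×1000 + 7×100 + 8×10 + 9 → 8 thousands, 7 hundreds, 8 tens, 9 ones (place-value notation)
8 thousands, 7 hundreds, 8 tens, 9 ones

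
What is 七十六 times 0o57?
Convert 七十六 (Chinese numeral) → 7×10 + 6 = 76 (decimal)
Convert 0o57 (octal) → 5×8 + 7 = 47 (decimal)
Compute 76 × 47 = 3572
3572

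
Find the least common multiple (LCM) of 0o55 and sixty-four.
Convert 0o55 (octal) → 5×8 + 5 = 45 (decimal)
Convert sixty-four (English words) → 64 (decimal)
Compute lcm(45, 64) = 2880
2880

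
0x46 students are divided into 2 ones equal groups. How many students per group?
Convert 0x46 (hexadecimal) → 4×16 + 6 = 70 (decimal)
Convert 2 ones (place-value notation) → 2 (decimal)
Compute 70 ÷ 2 = 35
35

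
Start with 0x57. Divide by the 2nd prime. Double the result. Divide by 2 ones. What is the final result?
Convert 0x57 (hexadecimal) → 5×16 + 7 = 87 (decimal)
Start: 87
Convert the 2nd prime (prime index) → 3 (decimal)
87 ÷ 3 = 29
29 × 2 = 58
Convert 2 ones (place-value notation) → 2 (decimal)
58 ÷ 2 = 29
29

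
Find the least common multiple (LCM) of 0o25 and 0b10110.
Convert 0o25 (octal) → 2×8 + 5 = 21 (decimal)
Convert 0b10110 (binary) → 16 + 4 + 2 = 22 (decimal)
Compute lcm(21, 22) = 462
462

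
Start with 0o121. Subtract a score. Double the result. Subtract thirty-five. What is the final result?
Convert 0o121 (octal) → 1×64 + 2×8 + 1 = 81 (decimal)
Start: 81
Convert a score (colloquial) → 20 (decimal)
81 - 20 = 61
61 × 2 = 122
Convert thirty-five (English words) → 35 (decimal)
122 - 35 = 87
87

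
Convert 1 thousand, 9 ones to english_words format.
Convert 1 thousand, 9 ones (place-value notation) → 1×1000 + 9 = 1009 (decimal)
Convert 1009 (decimal) → 1009 = 1×1000 + 9 → one thousand nine (English words)
one thousand nine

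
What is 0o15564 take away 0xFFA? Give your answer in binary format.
Convert 0o15564 (octal) → 1×4096 + 5×512 + 5×64 + 6×8 + 4 = 7028 (decimal)
Convert 0xFFA (hexadecimal) → 15×256 + 15×16 + 10 = 4090 (decimal)
Compute 7028 - 4090 = 2938
Convert 2938 (decimal) → 2938 = 2048 + 512 + 256 + 64 + 32 + 16 + 8 + 2 → 0b101101111010 (binary)
0b101101111010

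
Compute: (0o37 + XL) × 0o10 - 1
Convert 0o37 (octal) → 3×8 + 7 = 31 (decimal)
Convert XL (Roman numeral) → 40 (decimal)
Convert 0o10 (octal) → 1×8 = 8 (decimal)
Expression in decimal: (31 + 40) × 8 - 1
Parentheses first: 31 + 40 = 71
Multiply: 71 × 8 = 568
Subtract: 568 - 1 = 567
567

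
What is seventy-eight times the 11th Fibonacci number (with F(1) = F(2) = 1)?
Convert seventy-eight (English words) → 78 (decimal)
Convert the 11th Fibonacci number (with F(1) = F(2) = 1) (Fibonacci index) → 1, 1, 2, 3, 5, 8, 13, 21, 34, 55, 89 → 89 (decimal)
Compute 78 × 89 = 6942
6942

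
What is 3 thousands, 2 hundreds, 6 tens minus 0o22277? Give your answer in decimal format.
Convert 3 thousands, 2 hundreds, 6 tens (place-value notation) → 3×1000 + 2×100 + 6×10 = 3260 (decimal)
Convert 0o22277 (octal) → 2×4096 + 2×512 + 2×64 + 7×8 + 7 = 9407 (decimal)
Compute 3260 - 9407 = -6147
-6147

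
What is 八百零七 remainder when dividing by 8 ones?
Convert 八百零七 (Chinese numeral) → 8×100 + 7 = 807 (decimal)
Convert 8 ones (place-value notation) → 8 (decimal)
Compute 807 mod 8 = 7
7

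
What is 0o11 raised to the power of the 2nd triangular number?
Convert 0o11 (octal) → 1×8 + 1 = 9 (decimal)
Convert the 2nd triangular number (triangular index) → 2×3/2 = 3 (decimal)
Compute 9 ^ 3 = 729
729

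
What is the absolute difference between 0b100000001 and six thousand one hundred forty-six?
Convert 0b100000001 (binary) → 256 + 1 = 257 (decimal)
Convert six thousand one hundred forty-six (English words) → 6×1000 + 1×100 + 46 = 6146 (decimal)
Compute |257 - 6146| = 5889
5889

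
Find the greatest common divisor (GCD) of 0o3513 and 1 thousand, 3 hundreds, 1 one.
Convert 0o3513 (octal) → 3×512 + 5×64 + 1×8 + 3 = 1867 (decimal)
Convert 1 thousand, 3 hundreds, 1 one (place-value notation) → 1×1000 + 3×100 + 1 = 1301 (decimal)
Compute gcd(1867, 1301) = 1
1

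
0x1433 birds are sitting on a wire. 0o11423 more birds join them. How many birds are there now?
Convert 0x1433 (hexadecimal) → 1×4096 + 4×256 + 3×16 + 3 = 5171 (decimal)
Convert 0o11423 (octal) → 1×4096 + 1×512 + 4×64 + 2×8 + 3 = 4883 (decimal)
Compute 5171 + 4883 = 10054
10054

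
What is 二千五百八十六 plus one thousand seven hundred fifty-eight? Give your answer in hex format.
Convert 二千五百八十六 (Chinese numeral) → 2×1000 + 5×100 + 8×10 + 6 = 2586 (decimal)
Convert one thousand seven hundred fifty-eight (English words) → 1×1000 + 7×100 + 58 = 1758 (decimal)
Compute 2586 + 1758 = 4344
Convert 4344 (decimal) → 4344 = 1×4096 + 15×16 + 8 → 0x10F8 (hexadecimal)
0x10F8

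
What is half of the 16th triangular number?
The 16th triangular number = 16×17/2 = 136
Compute 136 ÷ 2 = 68
68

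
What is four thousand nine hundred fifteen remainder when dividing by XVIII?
Convert four thousand nine hundred fifteen (English words) → 4×1000 + 9×100 + 15 = 4915 (decimal)
Convert XVIII (Roman numeral) → 10 + 5 + 1 + 1 + 1 = 18 (decimal)
Compute 4915 mod 18 = 1
1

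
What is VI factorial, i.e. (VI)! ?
Convert VI (Roman numeral) → 5 + 1 = 6 (decimal)
Compute 6! = 720
720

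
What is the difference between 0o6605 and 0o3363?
Convert 0o6605 (octal) → 6×512 + 6×64 + 5 = 3461 (decimal)
Convert 0o3363 (octal) → 3×512 + 3×64 + 6×8 + 3 = 1779 (decimal)
Difference: |3461 - 1779| = 1682
1682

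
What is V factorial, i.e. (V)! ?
Convert V (Roman numeral) → 5 (decimal)
Compute 5! = 120
120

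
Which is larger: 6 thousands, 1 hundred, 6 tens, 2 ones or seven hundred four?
Convert 6 thousands, 1 hundred, 6 tens, 2 ones (place-value notation) → 6×1000 + 1×100 + 6×10 + 2 = 6162 (decimal)
Convert seven hundred four (English words) → 7×100 + 4 = 704 (decimal)
Compare 6162 vs 704: larger = 6162
6162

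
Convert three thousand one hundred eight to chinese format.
Convert three thousand one hundred eight (English words) → 3×1000 + 1×100 + 8 = 3108 (decimal)
Convert 3108 (decimal) → 3108 = 3×1000 + 1×100 + 8 → 三千一百零八 (Chinese numeral)
三千一百零八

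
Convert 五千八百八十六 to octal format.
Convert 五千八百八十六 (Chinese numeral) → 5×1000 + 8×100 + 8×10 + 6 = 5886 (decimal)
Convert 5886 (decimal) → 5886 = 1×4096 + 3×512 + 3×64 + 7×8 + 6 → 0o13376 (octal)
0o13376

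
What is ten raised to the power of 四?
Convert ten (English words) → 10 (decimal)
Convert 四 (Chinese numeral) → 4 (decimal)
Compute 10 ^ 4 = 10000
10000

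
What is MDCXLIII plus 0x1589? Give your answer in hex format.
Convert MDCXLIII (Roman numeral) → 1000 + 500 + 100 + 40 + 1 + 1 + 1 = 1643 (decimal)
Convert 0x1589 (hexadecimal) → 1×4096 + 5×256 + 8×16 + 9 = 5513 (decimal)
Compute 1643 + 5513 = 7156
Convert 7156 (decimal) → 7156 = 1×4096 + 11×256 + 15×16 + 4 → 0x1BF4 (hexadecimal)
0x1BF4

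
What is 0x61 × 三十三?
Convert 0x61 (hexadecimal) → 6×16 + 1 = 97 (decimal)
Convert 三十三 (Chinese numeral) → 3×10 + 3 = 33 (decimal)
Compute 97 × 33 = 3201
3201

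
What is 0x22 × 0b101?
Convert 0x22 (hexadecimal) → 2×16 + 2 = 34 (decimal)
Convert 0b101 (binary) → 4 + 1 = 5 (decimal)
Compute 34 × 5 = 170
170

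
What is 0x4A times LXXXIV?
Convert 0x4A (hexadecimal) → 4×16 + 10 = 74 (decimal)
Convert LXXXIV (Roman numeral) → 50 + 10 + 10 + 10 + 4 = 84 (decimal)
Compute 74 × 84 = 6216
6216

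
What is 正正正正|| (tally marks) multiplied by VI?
Convert 正正正正|| (tally marks) → 5 + 5 + 5 + 5 + 2 = 22 (decimal)
Convert VI (Roman numeral) → 5 + 1 = 6 (decimal)
Compute 22 × 6 = 132
132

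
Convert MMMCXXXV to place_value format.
Convert MMMCXXXV (Roman numeral) → 1000 + 1000 + 1000 + 100 + 10 + 10 + 10 + 5 = 3135 (decimal)
Convert 3135 (decimal) → 3135 = 3×1000 + 1×100 + 3×10 + 5 → 3 thousands, 1 hundred, 3 tens, 5 ones (place-value notation)
3 thousands, 1 hundred, 3 tens, 5 ones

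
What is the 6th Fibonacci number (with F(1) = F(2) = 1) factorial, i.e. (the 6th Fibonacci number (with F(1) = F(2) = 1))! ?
Convert the 6th Fibonacci number (with F(1) = F(2) = 1) (Fibonacci index) → 1, 1, 2, 3, 5, 8 → 8 (decimal)
Compute 8! = 40320
40320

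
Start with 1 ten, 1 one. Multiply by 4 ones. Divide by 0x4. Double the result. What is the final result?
Convert 1 ten, 1 one (place-value notation) → 1×10 + 1 = 11 (decimal)
Start: 11
Convert 4 ones (place-value notation) → 4 (decimal)
11 × 4 = 44
Convert 0x4 (hexadecimal) → 4 (decimal)
44 ÷ 4 = 11
11 × 2 = 22
22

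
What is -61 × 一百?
Convert 一百 (Chinese numeral) → 1×100 = 100 (decimal)
Compute -61 × 100 = -6100
-6100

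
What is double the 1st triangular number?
The 1st triangular number = 1×2/2 = 1
Compute 1 × 2 = 2
2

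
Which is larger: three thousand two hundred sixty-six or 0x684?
Convert three thousand two hundred sixty-six (English words) → 3×1000 + 2×100 + 66 = 3266 (decimal)
Convert 0x684 (hexadecimal) → 6×256 + 8×16 + 4 = 1668 (decimal)
Compare 3266 vs 1668: larger = 3266
3266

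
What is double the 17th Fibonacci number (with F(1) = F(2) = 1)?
The 17th Fibonacci number (with F(1) = F(2) = 1) = 1597
Compute 1597 × 2 = 3194
3194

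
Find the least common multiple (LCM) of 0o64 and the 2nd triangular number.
Convert 0o64 (octal) → 6×8 + 4 = 52 (decimal)
Convert the 2nd triangular number (triangular index) → 2×3/2 = 3 (decimal)
Compute lcm(52, 3) = 156
156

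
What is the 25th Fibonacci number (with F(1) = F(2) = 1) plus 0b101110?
The 25th Fibonacci number (with F(1) = F(2) = 1) = 75025
Convert 0b101110 (binary) → 32 + 8 + 4 + 2 = 46 (decimal)
Compute 75025 + 46 = 75071
75071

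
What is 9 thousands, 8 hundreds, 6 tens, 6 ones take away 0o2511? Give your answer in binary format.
Convert 9 thousands, 8 hundreds, 6 tens, 6 ones (place-value notation) → 9×1000 + 8×100 + 6×10 + 6 = 9866 (decimal)
Convert 0o2511 (octal) → 2×512 + 5×64 + 1×8 + 1 = 1353 (decimal)
Compute 9866 - 1353 = 8513
Convert 8513 (decimal) → 8513 = 8192 + 256 + 64 + 1 → 0b10000101000001 (binary)
0b10000101000001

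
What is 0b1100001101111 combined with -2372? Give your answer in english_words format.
Convert 0b1100001101111 (binary) → 4096 + 2048 + 64 + 32 + 8 + 4 + 2 + 1 = 6255 (decimal)
Compute 6255 + -2372 = 3883
Convert 3883 (decimal) → 3883 = 3×1000 + 8×100 + 83 → three thousand eight hundred eighty-three (English words)
three thousand eight hundred eighty-three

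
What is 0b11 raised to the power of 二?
Convert 0b11 (binary) → 2 + 1 = 3 (decimal)
Convert 二 (Chinese numeral) → 2 (decimal)
Compute 3 ^ 2 = 9
9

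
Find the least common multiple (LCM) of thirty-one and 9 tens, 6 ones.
Convert thirty-one (English words) → 31 (decimal)
Convert 9 tens, 6 ones (place-value notation) → 9×10 + 6 = 96 (decimal)
Compute lcm(31, 96) = 2976
2976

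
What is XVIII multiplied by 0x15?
Convert XVIII (Roman numeral) → 10 + 5 + 1 + 1 + 1 = 18 (decimal)
Convert 0x15 (hexadecimal) → 1×16 + 5 = 21 (decimal)
Compute 18 × 21 = 378
378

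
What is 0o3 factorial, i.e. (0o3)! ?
Convert 0o3 (octal) → 3 (decimal)
Compute 3! = 6
6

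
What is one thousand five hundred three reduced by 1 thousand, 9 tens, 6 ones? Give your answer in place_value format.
Convert one thousand five hundred three (English words) → 1×1000 + 5×100 + 3 = 1503 (decimal)
Convert 1 thousand, 9 tens, 6 ones (place-value notation) → 1×1000 + 9×10 + 6 = 1096 (decimal)
Compute 1503 - 1096 = 407
Convert 407 (decimal) → 407 = 4×100 + 7 → 4 hundreds, 7 ones (place-value notation)
4 hundreds, 7 ones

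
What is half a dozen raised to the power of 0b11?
Convert half a dozen (colloquial) → 6 (decimal)
Convert 0b11 (binary) → 2 + 1 = 3 (decimal)
Compute 6 ^ 3 = 216
216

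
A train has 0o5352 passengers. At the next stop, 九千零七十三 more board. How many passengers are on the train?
Convert 0o5352 (octal) → 5×512 + 3×64 + 5×8 + 2 = 2794 (decimal)
Convert 九千零七十三 (Chinese numeral) → 9×1000 + 7×10 + 3 = 9073 (decimal)
Compute 2794 + 9073 = 11867
11867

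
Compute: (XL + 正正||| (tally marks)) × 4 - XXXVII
Convert XL (Roman numeral) → 40 (decimal)
Convert 正正||| (tally marks) → 5 + 5 + 3 = 13 (decimal)
Convert XXXVII (Roman numeral) → 10 + 10 + 10 + 5 + 1 + 1 = 37 (decimal)
Expression in decimal: (40 + 13) × 4 - 37
Parentheses first: 40 + 13 = 53
Multiply: 53 × 4 = 212
Subtract: 212 - 37 = 175
175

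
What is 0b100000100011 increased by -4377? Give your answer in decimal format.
Convert 0b100000100011 (binary) → 2048 + 32 + 2 + 1 = 2083 (decimal)
Compute 2083 + -4377 = -2294
-2294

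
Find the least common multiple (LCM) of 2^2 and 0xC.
Convert 2^2 (power) → 4 (decimal)
Convert 0xC (hexadecimal) → 12 (decimal)
Compute lcm(4, 12) = 12
12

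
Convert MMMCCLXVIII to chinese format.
Convert MMMCCLXVIII (Roman numeral) → 1000 + 1000 + 1000 + 100 + 100 + 50 + 10 + 5 + 1 + 1 + 1 = 3268 (decimal)
Convert 3268 (decimal) → 3268 = 3×1000 + 2×100 + 6×10 + 8 → 三千二百六十八 (Chinese numeral)
三千二百六十八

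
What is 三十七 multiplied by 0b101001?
Convert 三十七 (Chinese numeral) → 3×10 + 7 = 37 (decimal)
Convert 0b101001 (binary) → 32 + 8 + 1 = 41 (decimal)
Compute 37 × 41 = 1517
1517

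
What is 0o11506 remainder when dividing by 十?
Convert 0o11506 (octal) → 1×4096 + 1×512 + 5×64 + 6 = 4934 (decimal)
Convert 十 (Chinese numeral) → 1×10 = 10 (decimal)
Compute 4934 mod 10 = 4
4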